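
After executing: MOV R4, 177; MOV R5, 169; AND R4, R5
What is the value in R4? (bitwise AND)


Register state trace:
  MOV R4, 177  → R4 = 177 (0b10110001)
  MOV R5, 169  → R5 = 169 (0b10101001)
  AND R4, R5  → R4 = 177 AND 169 = 161 (0b10100001)
Final: R4 = 161

161


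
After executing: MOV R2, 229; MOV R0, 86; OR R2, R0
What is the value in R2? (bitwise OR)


Register state trace:
  MOV R2, 229  → R2 = 229 (0b11100101)
  MOV R0, 86  → R0 = 86 (0b01010110)
  OR R2, R0   → R2 = 229 OR 86 = 247 (0b11110111)
Final: R2 = 247

247


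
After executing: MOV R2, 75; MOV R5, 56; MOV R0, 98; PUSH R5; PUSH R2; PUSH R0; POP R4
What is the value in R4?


Stack trace (top is rightmost):
  MOV R2, 75  → R2 = 75
  MOV R5, 56  → R5 = 56
  MOV R0, 98  → R0 = 98
  PUSH R5  → stack: [56]
  PUSH R2  → stack: [56, 75]
  PUSH R0  → stack: [56, 75, 98]
  POP R4  → R4 = 98, stack: [56, 75]
Final: R4 = 98

98


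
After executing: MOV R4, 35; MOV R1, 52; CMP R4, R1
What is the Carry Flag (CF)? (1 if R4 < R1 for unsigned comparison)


Register state trace:
  MOV R4, 35  → R4 = 35
  MOV R1, 52  → R1 = 52
  CMP R4, R1  → unsigned 35 - 52: borrow occurs
  35 < 52, so CF = 1
CF = 1

1


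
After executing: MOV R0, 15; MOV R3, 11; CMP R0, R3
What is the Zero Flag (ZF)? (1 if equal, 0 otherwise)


Register state trace:
  MOV R0, 15  → R0 = 15
  MOV R3, 11  → R3 = 11
  CMP R0, R3  → computes 15 - 11 = 4
  Result is nonzero, so values are not equal
ZF = 0

0


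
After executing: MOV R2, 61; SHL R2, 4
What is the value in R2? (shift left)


Register state trace:
  MOV R2, 61  → R2 = 61
  SHL R2, 4  → R2 = 61 << 4 = 61 * 2^4 = 976
Final: R2 = 976

976


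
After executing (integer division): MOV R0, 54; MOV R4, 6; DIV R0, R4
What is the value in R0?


Register state trace:
  MOV R0, 54  → R0 = 54
  MOV R4, 6  → R4 = 6
  DIV R0, R4  → R0 = 54 // 6 = 9
Final: R0 = 9

9


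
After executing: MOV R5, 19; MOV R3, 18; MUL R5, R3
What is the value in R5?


Register state trace:
  MOV R5, 19  → R5 = 19
  MOV R3, 18  → R3 = 18
  MUL R5, R3  → R5 = 19 * 18 = 342
Final: R5 = 342

342


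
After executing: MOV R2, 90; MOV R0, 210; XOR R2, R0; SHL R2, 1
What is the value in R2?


Register state trace:
  MOV R2, 90  → R2 = 90 (0b01011010)
  MOV R0, 210  → R0 = 210 (0b11010010)
  XOR R2, R0  → R2 = 90 XOR 210 = 136 (0b10001000)
  SHL R2, 1  → R2 = 136 << 1 = 272
Final: R2 = 272

272


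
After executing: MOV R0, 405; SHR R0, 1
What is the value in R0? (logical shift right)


Register state trace:
  MOV R0, 405  → R0 = 405
  SHR R0, 1  → R0 = 405 >> 1 = 405 // 2^1 = 202
Final: R0 = 202

202


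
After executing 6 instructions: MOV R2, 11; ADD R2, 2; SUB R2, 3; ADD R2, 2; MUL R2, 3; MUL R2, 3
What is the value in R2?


Register state trace:
  MOV R2, 11  → R2 = 11
  ADD R2, 2  → R2 = 11 + 2 = 13
  SUB R2, 3  → R2 = 13 - 3 = 10
  ADD R2, 2  → R2 = 10 + 2 = 12
  MUL R2, 3  → R2 = 12 * 3 = 36
  MUL R2, 3  → R2 = 36 * 3 = 108
Final: R2 = 108

108


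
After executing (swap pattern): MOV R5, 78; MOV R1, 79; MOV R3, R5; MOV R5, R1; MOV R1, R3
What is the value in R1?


Register state trace (swap pattern):
  MOV R5, 78  → R5 = 78
  MOV R1, 79  → R1 = 79
  MOV R3, R5  → R3 = 78  (save R5)
  MOV R5, R1  → R5 = 79  (R5 gets R1's value)
  MOV R1, R3  → R1 = 78  (R1 gets saved value)
Final: R1 = 78

78


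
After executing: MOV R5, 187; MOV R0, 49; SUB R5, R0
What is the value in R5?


Register state trace:
  MOV R5, 187  → R5 = 187
  MOV R0, 49  → R0 = 49
  SUB R5, R0  → R5 = 187 - 49 = 138
Final: R5 = 138

138


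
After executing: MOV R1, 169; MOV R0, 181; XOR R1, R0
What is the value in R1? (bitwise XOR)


Register state trace:
  MOV R1, 169  → R1 = 169 (0b10101001)
  MOV R0, 181  → R0 = 181 (0b10110101)
  XOR R1, R0  → R1 = 169 XOR 181 = 28 (0b00011100)
Final: R1 = 28

28


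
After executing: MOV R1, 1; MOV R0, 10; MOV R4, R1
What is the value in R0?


Register state trace:
  MOV R1, 1  → R1 = 1
  MOV R0, 10  → R0 = 10
  MOV R4, R1  → R4 = 1
Final: R0 = 10

10


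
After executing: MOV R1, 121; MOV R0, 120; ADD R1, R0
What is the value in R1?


Register state trace:
  MOV R1, 121  → R1 = 121
  MOV R0, 120  → R0 = 120
  ADD R1, R0  → R1 = 121 + 120 = 241
Final: R1 = 241

241


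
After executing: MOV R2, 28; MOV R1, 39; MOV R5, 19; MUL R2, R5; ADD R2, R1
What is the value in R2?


Register state trace:
  MOV R2, 28  → R2 = 28
  MOV R1, 39  → R1 = 39
  MOV R5, 19  → R5 = 19
  MUL R2, R5  → R2 = 28 * 19 = 532
  ADD R2, R1  → R2 = 532 + 39 = 571
Final: R2 = 571

571


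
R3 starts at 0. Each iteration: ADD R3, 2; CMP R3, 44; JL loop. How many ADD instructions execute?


Loop trace (R3 starts at 0, target 44, step 2):
  ADD #1: R3 = 0 + 2 = 2  → 2 < 44, loop
  ADD #2: R3 = 2 + 2 = 4  → 4 < 44, loop
  ADD #3: R3 = 4 + 2 = 6  → 6 < 44, loop
  ADD #4: R3 = 6 + 2 = 8  → 8 < 44, loop
  ADD #5: R3 = 8 + 2 = 10  → 10 < 44, loop
  ADD #6: R3 = 10 + 2 = 12  → 12 < 44, loop
  ADD #7: R3 = 12 + 2 = 14  → 14 < 44, loop
  ADD #8: R3 = 14 + 2 = 16  → 16 < 44, loop
  ADD #9: R3 = 16 + 2 = 18  → 18 < 44, loop
  ADD #10: R3 = 18 + 2 = 20  → 20 < 44, loop
  ADD #11: R3 = 20 + 2 = 22  → 22 < 44, loop
  ADD #12: R3 = 22 + 2 = 24  → 24 < 44, loop
  ADD #13: R3 = 24 + 2 = 26  → 26 < 44, loop
  ADD #14: R3 = 26 + 2 = 28  → 28 < 44, loop
  ADD #15: R3 = 28 + 2 = 30  → 30 < 44, loop
  ADD #16: R3 = 30 + 2 = 32  → 32 < 44, loop
  ADD #17: R3 = 32 + 2 = 34  → 34 < 44, loop
  ADD #18: R3 = 34 + 2 = 36  → 36 < 44, loop
  ADD #19: R3 = 36 + 2 = 38  → 38 < 44, loop
  ADD #20: R3 = 38 + 2 = 40  → 40 < 44, loop
  ADD #21: R3 = 40 + 2 = 42  → 42 < 44, loop
  ADD #22: R3 = 42 + 2 = 44  → 44 >= 44, exit
Total ADD instructions: 22

22


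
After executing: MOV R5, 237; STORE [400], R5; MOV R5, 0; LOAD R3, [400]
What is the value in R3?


Register and memory trace:
  MOV R5, 237  → R5 = 237
  STORE [400], R5  → mem[400] = 237
  MOV R5, 0  → R5 = 0
  LOAD R3, [400]  → R3 = mem[400] = 237
Final: R3 = 237

237


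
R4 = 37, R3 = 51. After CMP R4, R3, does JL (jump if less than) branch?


Trace:
  R4 = 37, R3 = 51
  CMP R4, R3  → compares 37 vs 51
  JL checks: is 37 less than 51?
  37 < 51, so condition is true
Branch taken: Yes

Yes


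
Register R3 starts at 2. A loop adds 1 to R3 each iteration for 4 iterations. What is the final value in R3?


Starting value: R3 = 2
  Iter 1: R3 = 2 + 1 = 3
  Iter 2: R3 = 3 + 1 = 4
  Iter 3: R3 = 4 + 1 = 5
  Iter 4: R3 = 5 + 1 = 6
Final: R3 = 6

6


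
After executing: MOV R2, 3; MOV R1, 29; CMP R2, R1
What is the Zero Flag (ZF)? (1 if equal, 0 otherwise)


Register state trace:
  MOV R2, 3  → R2 = 3
  MOV R1, 29  → R1 = 29
  CMP R2, R1  → computes 3 - 29 = -26
  Result is nonzero, so values are not equal
ZF = 0

0


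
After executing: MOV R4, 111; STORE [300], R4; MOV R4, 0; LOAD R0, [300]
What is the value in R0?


Register and memory trace:
  MOV R4, 111  → R4 = 111
  STORE [300], R4  → mem[300] = 111
  MOV R4, 0  → R4 = 0
  LOAD R0, [300]  → R0 = mem[300] = 111
Final: R0 = 111

111


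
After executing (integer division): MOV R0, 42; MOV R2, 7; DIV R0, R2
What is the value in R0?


Register state trace:
  MOV R0, 42  → R0 = 42
  MOV R2, 7  → R2 = 7
  DIV R0, R2  → R0 = 42 // 7 = 6
Final: R0 = 6

6


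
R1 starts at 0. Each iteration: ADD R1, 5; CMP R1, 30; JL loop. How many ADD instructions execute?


Loop trace (R1 starts at 0, target 30, step 5):
  ADD #1: R1 = 0 + 5 = 5  → 5 < 30, loop
  ADD #2: R1 = 5 + 5 = 10  → 10 < 30, loop
  ADD #3: R1 = 10 + 5 = 15  → 15 < 30, loop
  ADD #4: R1 = 15 + 5 = 20  → 20 < 30, loop
  ADD #5: R1 = 20 + 5 = 25  → 25 < 30, loop
  ADD #6: R1 = 25 + 5 = 30  → 30 >= 30, exit
Total ADD instructions: 6

6


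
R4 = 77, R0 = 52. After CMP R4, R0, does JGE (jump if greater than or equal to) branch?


Trace:
  R4 = 77, R0 = 52
  CMP R4, R0  → compares 77 vs 52
  JGE checks: is 77 greater than or equal to 52?
  77 > 52, so condition is true
Branch taken: Yes

Yes


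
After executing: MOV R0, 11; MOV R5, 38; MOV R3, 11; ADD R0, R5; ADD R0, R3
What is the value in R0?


Register state trace:
  MOV R0, 11  → R0 = 11
  MOV R5, 38  → R5 = 38
  MOV R3, 11  → R3 = 11
  ADD R0, R5  → R0 = 11 + 38 = 49
  ADD R0, R3  → R0 = 49 + 11 = 60
Final: R0 = 60

60


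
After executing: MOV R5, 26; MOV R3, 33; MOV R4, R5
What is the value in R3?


Register state trace:
  MOV R5, 26  → R5 = 26
  MOV R3, 33  → R3 = 33
  MOV R4, R5  → R4 = 26
Final: R3 = 33

33


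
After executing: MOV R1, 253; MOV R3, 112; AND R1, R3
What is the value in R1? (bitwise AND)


Register state trace:
  MOV R1, 253  → R1 = 253 (0b11111101)
  MOV R3, 112  → R3 = 112 (0b01110000)
  AND R1, R3  → R1 = 253 AND 112 = 112 (0b01110000)
Final: R1 = 112

112


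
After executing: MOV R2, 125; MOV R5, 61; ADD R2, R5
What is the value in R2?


Register state trace:
  MOV R2, 125  → R2 = 125
  MOV R5, 61  → R5 = 61
  ADD R2, R5  → R2 = 125 + 61 = 186
Final: R2 = 186

186


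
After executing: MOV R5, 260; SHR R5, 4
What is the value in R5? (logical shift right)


Register state trace:
  MOV R5, 260  → R5 = 260
  SHR R5, 4  → R5 = 260 >> 4 = 260 // 2^4 = 16
Final: R5 = 16

16


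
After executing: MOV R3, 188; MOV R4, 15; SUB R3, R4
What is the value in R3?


Register state trace:
  MOV R3, 188  → R3 = 188
  MOV R4, 15  → R4 = 15
  SUB R3, R4  → R3 = 188 - 15 = 173
Final: R3 = 173

173


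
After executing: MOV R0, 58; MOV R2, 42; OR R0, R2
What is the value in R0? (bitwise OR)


Register state trace:
  MOV R0, 58  → R0 = 58 (0b00111010)
  MOV R2, 42  → R2 = 42 (0b00101010)
  OR R0, R2   → R0 = 58 OR 42 = 58 (0b00111010)
Final: R0 = 58

58


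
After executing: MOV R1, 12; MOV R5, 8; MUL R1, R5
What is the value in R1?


Register state trace:
  MOV R1, 12  → R1 = 12
  MOV R5, 8  → R5 = 8
  MUL R1, R5  → R1 = 12 * 8 = 96
Final: R1 = 96

96


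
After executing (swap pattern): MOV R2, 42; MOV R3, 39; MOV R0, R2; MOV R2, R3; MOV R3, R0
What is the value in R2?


Register state trace (swap pattern):
  MOV R2, 42  → R2 = 42
  MOV R3, 39  → R3 = 39
  MOV R0, R2  → R0 = 42  (save R2)
  MOV R2, R3  → R2 = 39  (R2 gets R3's value)
  MOV R3, R0  → R3 = 42  (R3 gets saved value)
Final: R2 = 39

39


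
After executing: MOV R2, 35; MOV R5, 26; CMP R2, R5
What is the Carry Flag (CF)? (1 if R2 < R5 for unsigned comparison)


Register state trace:
  MOV R2, 35  → R2 = 35
  MOV R5, 26  → R5 = 26
  CMP R2, R5  → unsigned 35 - 26: no borrow
  35 >= 26, so CF = 0
CF = 0

0


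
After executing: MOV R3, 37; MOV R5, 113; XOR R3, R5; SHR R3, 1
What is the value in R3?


Register state trace:
  MOV R3, 37  → R3 = 37 (0b00100101)
  MOV R5, 113  → R5 = 113 (0b01110001)
  XOR R3, R5  → R3 = 37 XOR 113 = 84 (0b01010100)
  SHR R3, 1  → R3 = 84 >> 1 = 42
Final: R3 = 42

42


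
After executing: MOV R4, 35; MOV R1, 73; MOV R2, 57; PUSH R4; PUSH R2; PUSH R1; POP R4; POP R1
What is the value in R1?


Stack trace (top is rightmost):
  MOV R4, 35  → R4 = 35
  MOV R1, 73  → R1 = 73
  MOV R2, 57  → R2 = 57
  PUSH R4  → stack: [35]
  PUSH R2  → stack: [35, 57]
  PUSH R1  → stack: [35, 57, 73]
  POP R4  → R4 = 73, stack: [35, 57]
  POP R1  → R1 = 57, stack: [35]
Final: R1 = 57

57


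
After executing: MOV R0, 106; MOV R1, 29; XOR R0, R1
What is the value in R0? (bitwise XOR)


Register state trace:
  MOV R0, 106  → R0 = 106 (0b01101010)
  MOV R1, 29  → R1 = 29 (0b00011101)
  XOR R0, R1  → R0 = 106 XOR 29 = 119 (0b01110111)
Final: R0 = 119

119


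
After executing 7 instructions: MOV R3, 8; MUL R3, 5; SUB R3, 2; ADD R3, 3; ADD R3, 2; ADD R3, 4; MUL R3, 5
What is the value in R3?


Register state trace:
  MOV R3, 8  → R3 = 8
  MUL R3, 5  → R3 = 8 * 5 = 40
  SUB R3, 2  → R3 = 40 - 2 = 38
  ADD R3, 3  → R3 = 38 + 3 = 41
  ADD R3, 2  → R3 = 41 + 2 = 43
  ADD R3, 4  → R3 = 43 + 4 = 47
  MUL R3, 5  → R3 = 47 * 5 = 235
Final: R3 = 235

235


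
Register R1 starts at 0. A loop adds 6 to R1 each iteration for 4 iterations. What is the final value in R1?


Starting value: R1 = 0
  Iter 1: R1 = 0 + 6 = 6
  Iter 2: R1 = 6 + 6 = 12
  Iter 3: R1 = 12 + 6 = 18
  Iter 4: R1 = 18 + 6 = 24
Final: R1 = 24

24


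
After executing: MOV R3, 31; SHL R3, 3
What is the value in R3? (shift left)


Register state trace:
  MOV R3, 31  → R3 = 31
  SHL R3, 3  → R3 = 31 << 3 = 31 * 2^3 = 248
Final: R3 = 248

248


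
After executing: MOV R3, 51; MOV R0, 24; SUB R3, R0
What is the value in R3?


Register state trace:
  MOV R3, 51  → R3 = 51
  MOV R0, 24  → R0 = 24
  SUB R3, R0  → R3 = 51 - 24 = 27
Final: R3 = 27

27


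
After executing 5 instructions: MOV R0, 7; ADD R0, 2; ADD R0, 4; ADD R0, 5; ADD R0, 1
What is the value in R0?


Register state trace:
  MOV R0, 7  → R0 = 7
  ADD R0, 2  → R0 = 7 + 2 = 9
  ADD R0, 4  → R0 = 9 + 4 = 13
  ADD R0, 5  → R0 = 13 + 5 = 18
  ADD R0, 1  → R0 = 18 + 1 = 19
Final: R0 = 19

19


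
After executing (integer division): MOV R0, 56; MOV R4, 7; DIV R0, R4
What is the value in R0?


Register state trace:
  MOV R0, 56  → R0 = 56
  MOV R4, 7  → R4 = 7
  DIV R0, R4  → R0 = 56 // 7 = 8
Final: R0 = 8

8


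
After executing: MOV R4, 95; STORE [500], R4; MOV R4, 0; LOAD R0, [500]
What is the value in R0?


Register and memory trace:
  MOV R4, 95  → R4 = 95
  STORE [500], R4  → mem[500] = 95
  MOV R4, 0  → R4 = 0
  LOAD R0, [500]  → R0 = mem[500] = 95
Final: R0 = 95

95


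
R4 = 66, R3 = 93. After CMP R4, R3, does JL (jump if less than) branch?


Trace:
  R4 = 66, R3 = 93
  CMP R4, R3  → compares 66 vs 93
  JL checks: is 66 less than 93?
  66 < 93, so condition is true
Branch taken: Yes

Yes


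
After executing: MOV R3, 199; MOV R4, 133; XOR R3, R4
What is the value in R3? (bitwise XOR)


Register state trace:
  MOV R3, 199  → R3 = 199 (0b11000111)
  MOV R4, 133  → R4 = 133 (0b10000101)
  XOR R3, R4  → R3 = 199 XOR 133 = 66 (0b01000010)
Final: R3 = 66

66


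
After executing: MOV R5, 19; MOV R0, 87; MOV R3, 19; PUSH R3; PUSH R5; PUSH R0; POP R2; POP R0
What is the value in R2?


Stack trace (top is rightmost):
  MOV R5, 19  → R5 = 19
  MOV R0, 87  → R0 = 87
  MOV R3, 19  → R3 = 19
  PUSH R3  → stack: [19]
  PUSH R5  → stack: [19, 19]
  PUSH R0  → stack: [19, 19, 87]
  POP R2  → R2 = 87, stack: [19, 19]
  POP R0  → R0 = 19, stack: [19]
Final: R2 = 87

87


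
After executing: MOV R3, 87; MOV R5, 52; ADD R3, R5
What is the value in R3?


Register state trace:
  MOV R3, 87  → R3 = 87
  MOV R5, 52  → R5 = 52
  ADD R3, R5  → R3 = 87 + 52 = 139
Final: R3 = 139

139


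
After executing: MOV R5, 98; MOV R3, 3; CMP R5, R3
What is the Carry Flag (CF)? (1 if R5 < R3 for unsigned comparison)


Register state trace:
  MOV R5, 98  → R5 = 98
  MOV R3, 3  → R3 = 3
  CMP R5, R3  → unsigned 98 - 3: no borrow
  98 >= 3, so CF = 0
CF = 0

0


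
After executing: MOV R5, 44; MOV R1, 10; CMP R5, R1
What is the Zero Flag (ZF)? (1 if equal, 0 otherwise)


Register state trace:
  MOV R5, 44  → R5 = 44
  MOV R1, 10  → R1 = 10
  CMP R5, R1  → computes 44 - 10 = 34
  Result is nonzero, so values are not equal
ZF = 0

0


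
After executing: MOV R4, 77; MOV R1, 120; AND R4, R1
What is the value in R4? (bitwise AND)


Register state trace:
  MOV R4, 77  → R4 = 77 (0b01001101)
  MOV R1, 120  → R1 = 120 (0b01111000)
  AND R4, R1  → R4 = 77 AND 120 = 72 (0b01001000)
Final: R4 = 72

72


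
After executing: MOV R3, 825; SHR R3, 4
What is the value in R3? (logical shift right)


Register state trace:
  MOV R3, 825  → R3 = 825
  SHR R3, 4  → R3 = 825 >> 4 = 825 // 2^4 = 51
Final: R3 = 51

51


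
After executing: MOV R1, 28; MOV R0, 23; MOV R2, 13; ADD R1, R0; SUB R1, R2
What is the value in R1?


Register state trace:
  MOV R1, 28  → R1 = 28
  MOV R0, 23  → R0 = 23
  MOV R2, 13  → R2 = 13
  ADD R1, R0  → R1 = 28 + 23 = 51
  SUB R1, R2  → R1 = 51 - 13 = 38
Final: R1 = 38

38


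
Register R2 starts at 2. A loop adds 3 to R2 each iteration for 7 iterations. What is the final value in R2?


Starting value: R2 = 2
  Iter 1: R2 = 2 + 3 = 5
  Iter 2: R2 = 5 + 3 = 8
  Iter 3: R2 = 8 + 3 = 11
  Iter 4: R2 = 11 + 3 = 14
  Iter 5: R2 = 14 + 3 = 17
  Iter 6: R2 = 17 + 3 = 20
  Iter 7: R2 = 20 + 3 = 23
Final: R2 = 23

23


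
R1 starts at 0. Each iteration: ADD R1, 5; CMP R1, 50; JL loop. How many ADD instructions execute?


Loop trace (R1 starts at 0, target 50, step 5):
  ADD #1: R1 = 0 + 5 = 5  → 5 < 50, loop
  ADD #2: R1 = 5 + 5 = 10  → 10 < 50, loop
  ADD #3: R1 = 10 + 5 = 15  → 15 < 50, loop
  ADD #4: R1 = 15 + 5 = 20  → 20 < 50, loop
  ADD #5: R1 = 20 + 5 = 25  → 25 < 50, loop
  ADD #6: R1 = 25 + 5 = 30  → 30 < 50, loop
  ADD #7: R1 = 30 + 5 = 35  → 35 < 50, loop
  ADD #8: R1 = 35 + 5 = 40  → 40 < 50, loop
  ADD #9: R1 = 40 + 5 = 45  → 45 < 50, loop
  ADD #10: R1 = 45 + 5 = 50  → 50 >= 50, exit
Total ADD instructions: 10

10


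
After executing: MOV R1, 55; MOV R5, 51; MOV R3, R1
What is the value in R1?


Register state trace:
  MOV R1, 55  → R1 = 55
  MOV R5, 51  → R5 = 51
  MOV R3, R1  → R3 = 55
Final: R1 = 55

55


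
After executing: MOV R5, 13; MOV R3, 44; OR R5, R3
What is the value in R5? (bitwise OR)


Register state trace:
  MOV R5, 13  → R5 = 13 (0b00001101)
  MOV R3, 44  → R3 = 44 (0b00101100)
  OR R5, R3   → R5 = 13 OR 44 = 45 (0b00101101)
Final: R5 = 45

45


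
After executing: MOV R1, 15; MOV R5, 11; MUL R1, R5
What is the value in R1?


Register state trace:
  MOV R1, 15  → R1 = 15
  MOV R5, 11  → R5 = 11
  MUL R1, R5  → R1 = 15 * 11 = 165
Final: R1 = 165

165


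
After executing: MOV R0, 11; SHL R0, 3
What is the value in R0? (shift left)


Register state trace:
  MOV R0, 11  → R0 = 11
  SHL R0, 3  → R0 = 11 << 3 = 11 * 2^3 = 88
Final: R0 = 88

88


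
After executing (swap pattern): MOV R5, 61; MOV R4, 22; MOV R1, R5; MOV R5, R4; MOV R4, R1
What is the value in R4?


Register state trace (swap pattern):
  MOV R5, 61  → R5 = 61
  MOV R4, 22  → R4 = 22
  MOV R1, R5  → R1 = 61  (save R5)
  MOV R5, R4  → R5 = 22  (R5 gets R4's value)
  MOV R4, R1  → R4 = 61  (R4 gets saved value)
Final: R4 = 61

61


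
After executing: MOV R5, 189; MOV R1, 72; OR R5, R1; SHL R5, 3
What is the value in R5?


Register state trace:
  MOV R5, 189  → R5 = 189 (0b10111101)
  MOV R1, 72  → R1 = 72 (0b01001000)
  OR R5, R1  → R5 = 189 OR 72 = 253 (0b11111101)
  SHL R5, 3  → R5 = 253 << 3 = 2024
Final: R5 = 2024

2024


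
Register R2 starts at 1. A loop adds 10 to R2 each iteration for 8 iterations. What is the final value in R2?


Starting value: R2 = 1
  Iter 1: R2 = 1 + 10 = 11
  Iter 2: R2 = 11 + 10 = 21
  Iter 3: R2 = 21 + 10 = 31
  Iter 4: R2 = 31 + 10 = 41
  Iter 5: R2 = 41 + 10 = 51
  Iter 6: R2 = 51 + 10 = 61
  Iter 7: R2 = 61 + 10 = 71
  Iter 8: R2 = 71 + 10 = 81
Final: R2 = 81

81


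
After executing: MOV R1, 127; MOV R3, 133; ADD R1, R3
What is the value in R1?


Register state trace:
  MOV R1, 127  → R1 = 127
  MOV R3, 133  → R3 = 133
  ADD R1, R3  → R1 = 127 + 133 = 260
Final: R1 = 260

260


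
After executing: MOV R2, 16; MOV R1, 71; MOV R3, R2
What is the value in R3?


Register state trace:
  MOV R2, 16  → R2 = 16
  MOV R1, 71  → R1 = 71
  MOV R3, R2  → R3 = 16
Final: R3 = 16

16


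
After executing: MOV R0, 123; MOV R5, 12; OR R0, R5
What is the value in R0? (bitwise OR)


Register state trace:
  MOV R0, 123  → R0 = 123 (0b01111011)
  MOV R5, 12  → R5 = 12 (0b00001100)
  OR R0, R5   → R0 = 123 OR 12 = 127 (0b01111111)
Final: R0 = 127

127


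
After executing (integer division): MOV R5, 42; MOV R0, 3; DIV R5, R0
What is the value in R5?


Register state trace:
  MOV R5, 42  → R5 = 42
  MOV R0, 3  → R0 = 3
  DIV R5, R0  → R5 = 42 // 3 = 14
Final: R5 = 14

14


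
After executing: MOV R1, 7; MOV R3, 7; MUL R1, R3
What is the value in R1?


Register state trace:
  MOV R1, 7  → R1 = 7
  MOV R3, 7  → R3 = 7
  MUL R1, R3  → R1 = 7 * 7 = 49
Final: R1 = 49

49


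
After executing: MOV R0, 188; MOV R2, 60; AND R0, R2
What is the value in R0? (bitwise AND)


Register state trace:
  MOV R0, 188  → R0 = 188 (0b10111100)
  MOV R2, 60  → R2 = 60 (0b00111100)
  AND R0, R2  → R0 = 188 AND 60 = 60 (0b00111100)
Final: R0 = 60

60


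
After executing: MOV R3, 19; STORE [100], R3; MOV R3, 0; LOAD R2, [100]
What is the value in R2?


Register and memory trace:
  MOV R3, 19  → R3 = 19
  STORE [100], R3  → mem[100] = 19
  MOV R3, 0  → R3 = 0
  LOAD R2, [100]  → R2 = mem[100] = 19
Final: R2 = 19

19


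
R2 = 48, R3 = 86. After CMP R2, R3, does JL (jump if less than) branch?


Trace:
  R2 = 48, R3 = 86
  CMP R2, R3  → compares 48 vs 86
  JL checks: is 48 less than 86?
  48 < 86, so condition is true
Branch taken: Yes

Yes


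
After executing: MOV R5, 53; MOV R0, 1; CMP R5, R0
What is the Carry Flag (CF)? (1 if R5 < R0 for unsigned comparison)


Register state trace:
  MOV R5, 53  → R5 = 53
  MOV R0, 1  → R0 = 1
  CMP R5, R0  → unsigned 53 - 1: no borrow
  53 >= 1, so CF = 0
CF = 0

0


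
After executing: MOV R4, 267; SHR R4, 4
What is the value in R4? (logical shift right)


Register state trace:
  MOV R4, 267  → R4 = 267
  SHR R4, 4  → R4 = 267 >> 4 = 267 // 2^4 = 16
Final: R4 = 16

16


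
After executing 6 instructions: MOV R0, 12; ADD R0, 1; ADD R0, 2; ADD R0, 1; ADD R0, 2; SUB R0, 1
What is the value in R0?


Register state trace:
  MOV R0, 12  → R0 = 12
  ADD R0, 1  → R0 = 12 + 1 = 13
  ADD R0, 2  → R0 = 13 + 2 = 15
  ADD R0, 1  → R0 = 15 + 1 = 16
  ADD R0, 2  → R0 = 16 + 2 = 18
  SUB R0, 1  → R0 = 18 - 1 = 17
Final: R0 = 17

17


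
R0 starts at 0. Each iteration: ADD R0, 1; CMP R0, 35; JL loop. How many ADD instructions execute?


Loop trace (R0 starts at 0, target 35, step 1):
  ADD #1: R0 = 0 + 1 = 1  → 1 < 35, loop
  ADD #2: R0 = 1 + 1 = 2  → 2 < 35, loop
  ADD #3: R0 = 2 + 1 = 3  → 3 < 35, loop
  ADD #4: R0 = 3 + 1 = 4  → 4 < 35, loop
  ADD #5: R0 = 4 + 1 = 5  → 5 < 35, loop
  ADD #6: R0 = 5 + 1 = 6  → 6 < 35, loop
  ADD #7: R0 = 6 + 1 = 7  → 7 < 35, loop
  ADD #8: R0 = 7 + 1 = 8  → 8 < 35, loop
  ADD #9: R0 = 8 + 1 = 9  → 9 < 35, loop
  ADD #10: R0 = 9 + 1 = 10  → 10 < 35, loop
  ADD #11: R0 = 10 + 1 = 11  → 11 < 35, loop
  ADD #12: R0 = 11 + 1 = 12  → 12 < 35, loop
  ADD #13: R0 = 12 + 1 = 13  → 13 < 35, loop
  ADD #14: R0 = 13 + 1 = 14  → 14 < 35, loop
  ADD #15: R0 = 14 + 1 = 15  → 15 < 35, loop
  ADD #16: R0 = 15 + 1 = 16  → 16 < 35, loop
  ADD #17: R0 = 16 + 1 = 17  → 17 < 35, loop
  ADD #18: R0 = 17 + 1 = 18  → 18 < 35, loop
  ADD #19: R0 = 18 + 1 = 19  → 19 < 35, loop
  ADD #20: R0 = 19 + 1 = 20  → 20 < 35, loop
  ADD #21: R0 = 20 + 1 = 21  → 21 < 35, loop
  ADD #22: R0 = 21 + 1 = 22  → 22 < 35, loop
  ADD #23: R0 = 22 + 1 = 23  → 23 < 35, loop
  ADD #24: R0 = 23 + 1 = 24  → 24 < 35, loop
  ADD #25: R0 = 24 + 1 = 25  → 25 < 35, loop
  ADD #26: R0 = 25 + 1 = 26  → 26 < 35, loop
  ADD #27: R0 = 26 + 1 = 27  → 27 < 35, loop
  ADD #28: R0 = 27 + 1 = 28  → 28 < 35, loop
  ADD #29: R0 = 28 + 1 = 29  → 29 < 35, loop
  ADD #30: R0 = 29 + 1 = 30  → 30 < 35, loop
  ADD #31: R0 = 30 + 1 = 31  → 31 < 35, loop
  ADD #32: R0 = 31 + 1 = 32  → 32 < 35, loop
  ADD #33: R0 = 32 + 1 = 33  → 33 < 35, loop
  ADD #34: R0 = 33 + 1 = 34  → 34 < 35, loop
  ADD #35: R0 = 34 + 1 = 35  → 35 >= 35, exit
Total ADD instructions: 35

35


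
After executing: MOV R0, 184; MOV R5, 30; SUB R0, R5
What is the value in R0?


Register state trace:
  MOV R0, 184  → R0 = 184
  MOV R5, 30  → R5 = 30
  SUB R0, R5  → R0 = 184 - 30 = 154
Final: R0 = 154

154


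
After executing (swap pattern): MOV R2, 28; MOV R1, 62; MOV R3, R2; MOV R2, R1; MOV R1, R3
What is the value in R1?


Register state trace (swap pattern):
  MOV R2, 28  → R2 = 28
  MOV R1, 62  → R1 = 62
  MOV R3, R2  → R3 = 28  (save R2)
  MOV R2, R1  → R2 = 62  (R2 gets R1's value)
  MOV R1, R3  → R1 = 28  (R1 gets saved value)
Final: R1 = 28

28


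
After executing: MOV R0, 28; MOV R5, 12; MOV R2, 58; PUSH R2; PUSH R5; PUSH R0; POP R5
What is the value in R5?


Stack trace (top is rightmost):
  MOV R0, 28  → R0 = 28
  MOV R5, 12  → R5 = 12
  MOV R2, 58  → R2 = 58
  PUSH R2  → stack: [58]
  PUSH R5  → stack: [58, 12]
  PUSH R0  → stack: [58, 12, 28]
  POP R5  → R5 = 28, stack: [58, 12]
Final: R5 = 28

28


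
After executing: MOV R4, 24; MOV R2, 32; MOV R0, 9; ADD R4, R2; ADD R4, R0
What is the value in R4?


Register state trace:
  MOV R4, 24  → R4 = 24
  MOV R2, 32  → R2 = 32
  MOV R0, 9  → R0 = 9
  ADD R4, R2  → R4 = 24 + 32 = 56
  ADD R4, R0  → R4 = 56 + 9 = 65
Final: R4 = 65

65


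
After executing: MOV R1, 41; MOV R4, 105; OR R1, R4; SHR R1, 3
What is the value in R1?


Register state trace:
  MOV R1, 41  → R1 = 41 (0b00101001)
  MOV R4, 105  → R4 = 105 (0b01101001)
  OR R1, R4  → R1 = 41 OR 105 = 105 (0b01101001)
  SHR R1, 3  → R1 = 105 >> 3 = 13
Final: R1 = 13

13


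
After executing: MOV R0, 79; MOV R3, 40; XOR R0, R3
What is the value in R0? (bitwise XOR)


Register state trace:
  MOV R0, 79  → R0 = 79 (0b01001111)
  MOV R3, 40  → R3 = 40 (0b00101000)
  XOR R0, R3  → R0 = 79 XOR 40 = 103 (0b01100111)
Final: R0 = 103

103


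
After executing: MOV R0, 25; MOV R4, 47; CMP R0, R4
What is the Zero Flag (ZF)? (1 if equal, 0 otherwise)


Register state trace:
  MOV R0, 25  → R0 = 25
  MOV R4, 47  → R4 = 47
  CMP R0, R4  → computes 25 - 47 = -22
  Result is nonzero, so values are not equal
ZF = 0

0


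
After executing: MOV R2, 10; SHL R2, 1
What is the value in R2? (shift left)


Register state trace:
  MOV R2, 10  → R2 = 10
  SHL R2, 1  → R2 = 10 << 1 = 10 * 2^1 = 20
Final: R2 = 20

20


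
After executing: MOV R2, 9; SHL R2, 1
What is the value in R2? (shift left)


Register state trace:
  MOV R2, 9  → R2 = 9
  SHL R2, 1  → R2 = 9 << 1 = 9 * 2^1 = 18
Final: R2 = 18

18


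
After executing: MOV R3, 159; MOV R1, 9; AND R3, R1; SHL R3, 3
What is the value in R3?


Register state trace:
  MOV R3, 159  → R3 = 159 (0b10011111)
  MOV R1, 9  → R1 = 9 (0b00001001)
  AND R3, R1  → R3 = 159 AND 9 = 9 (0b00001001)
  SHL R3, 3  → R3 = 9 << 3 = 72
Final: R3 = 72

72


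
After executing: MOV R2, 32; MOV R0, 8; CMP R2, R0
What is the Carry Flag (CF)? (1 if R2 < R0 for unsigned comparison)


Register state trace:
  MOV R2, 32  → R2 = 32
  MOV R0, 8  → R0 = 8
  CMP R2, R0  → unsigned 32 - 8: no borrow
  32 >= 8, so CF = 0
CF = 0

0


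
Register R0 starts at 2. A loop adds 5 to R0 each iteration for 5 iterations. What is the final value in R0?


Starting value: R0 = 2
  Iter 1: R0 = 2 + 5 = 7
  Iter 2: R0 = 7 + 5 = 12
  Iter 3: R0 = 12 + 5 = 17
  Iter 4: R0 = 17 + 5 = 22
  Iter 5: R0 = 22 + 5 = 27
Final: R0 = 27

27


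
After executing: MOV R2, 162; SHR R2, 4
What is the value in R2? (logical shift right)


Register state trace:
  MOV R2, 162  → R2 = 162
  SHR R2, 4  → R2 = 162 >> 4 = 162 // 2^4 = 10
Final: R2 = 10

10


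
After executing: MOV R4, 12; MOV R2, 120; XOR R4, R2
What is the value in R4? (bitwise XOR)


Register state trace:
  MOV R4, 12  → R4 = 12 (0b00001100)
  MOV R2, 120  → R2 = 120 (0b01111000)
  XOR R4, R2  → R4 = 12 XOR 120 = 116 (0b01110100)
Final: R4 = 116

116


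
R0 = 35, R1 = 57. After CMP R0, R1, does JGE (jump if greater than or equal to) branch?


Trace:
  R0 = 35, R1 = 57
  CMP R0, R1  → compares 35 vs 57
  JGE checks: is 35 greater than or equal to 57?
  35 < 57, so condition is false
Branch taken: No

No


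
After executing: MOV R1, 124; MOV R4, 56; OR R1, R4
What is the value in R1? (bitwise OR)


Register state trace:
  MOV R1, 124  → R1 = 124 (0b01111100)
  MOV R4, 56  → R4 = 56 (0b00111000)
  OR R1, R4   → R1 = 124 OR 56 = 124 (0b01111100)
Final: R1 = 124

124


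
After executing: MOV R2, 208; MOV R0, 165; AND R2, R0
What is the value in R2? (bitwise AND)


Register state trace:
  MOV R2, 208  → R2 = 208 (0b11010000)
  MOV R0, 165  → R0 = 165 (0b10100101)
  AND R2, R0  → R2 = 208 AND 165 = 128 (0b10000000)
Final: R2 = 128

128


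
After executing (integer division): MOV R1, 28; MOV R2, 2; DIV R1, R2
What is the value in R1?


Register state trace:
  MOV R1, 28  → R1 = 28
  MOV R2, 2  → R2 = 2
  DIV R1, R2  → R1 = 28 // 2 = 14
Final: R1 = 14

14


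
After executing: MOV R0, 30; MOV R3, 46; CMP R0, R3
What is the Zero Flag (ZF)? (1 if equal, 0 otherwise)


Register state trace:
  MOV R0, 30  → R0 = 30
  MOV R3, 46  → R3 = 46
  CMP R0, R3  → computes 30 - 46 = -16
  Result is nonzero, so values are not equal
ZF = 0

0


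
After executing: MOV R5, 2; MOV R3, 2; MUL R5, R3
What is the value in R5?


Register state trace:
  MOV R5, 2  → R5 = 2
  MOV R3, 2  → R3 = 2
  MUL R5, R3  → R5 = 2 * 2 = 4
Final: R5 = 4

4


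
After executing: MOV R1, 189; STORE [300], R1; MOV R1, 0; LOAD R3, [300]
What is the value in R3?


Register and memory trace:
  MOV R1, 189  → R1 = 189
  STORE [300], R1  → mem[300] = 189
  MOV R1, 0  → R1 = 0
  LOAD R3, [300]  → R3 = mem[300] = 189
Final: R3 = 189

189


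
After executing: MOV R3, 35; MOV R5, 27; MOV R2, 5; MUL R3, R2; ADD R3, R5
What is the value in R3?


Register state trace:
  MOV R3, 35  → R3 = 35
  MOV R5, 27  → R5 = 27
  MOV R2, 5  → R2 = 5
  MUL R3, R2  → R3 = 35 * 5 = 175
  ADD R3, R5  → R3 = 175 + 27 = 202
Final: R3 = 202

202


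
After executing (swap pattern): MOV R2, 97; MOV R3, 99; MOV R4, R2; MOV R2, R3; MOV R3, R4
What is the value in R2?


Register state trace (swap pattern):
  MOV R2, 97  → R2 = 97
  MOV R3, 99  → R3 = 99
  MOV R4, R2  → R4 = 97  (save R2)
  MOV R2, R3  → R2 = 99  (R2 gets R3's value)
  MOV R3, R4  → R3 = 97  (R3 gets saved value)
Final: R2 = 99

99


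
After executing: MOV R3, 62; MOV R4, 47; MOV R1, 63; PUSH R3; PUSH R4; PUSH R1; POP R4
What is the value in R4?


Stack trace (top is rightmost):
  MOV R3, 62  → R3 = 62
  MOV R4, 47  → R4 = 47
  MOV R1, 63  → R1 = 63
  PUSH R3  → stack: [62]
  PUSH R4  → stack: [62, 47]
  PUSH R1  → stack: [62, 47, 63]
  POP R4  → R4 = 63, stack: [62, 47]
Final: R4 = 63

63


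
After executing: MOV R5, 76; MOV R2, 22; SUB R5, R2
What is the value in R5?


Register state trace:
  MOV R5, 76  → R5 = 76
  MOV R2, 22  → R2 = 22
  SUB R5, R2  → R5 = 76 - 22 = 54
Final: R5 = 54

54


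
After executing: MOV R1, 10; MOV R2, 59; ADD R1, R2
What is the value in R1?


Register state trace:
  MOV R1, 10  → R1 = 10
  MOV R2, 59  → R2 = 59
  ADD R1, R2  → R1 = 10 + 59 = 69
Final: R1 = 69

69


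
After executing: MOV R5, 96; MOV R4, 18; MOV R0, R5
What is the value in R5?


Register state trace:
  MOV R5, 96  → R5 = 96
  MOV R4, 18  → R4 = 18
  MOV R0, R5  → R0 = 96
Final: R5 = 96

96


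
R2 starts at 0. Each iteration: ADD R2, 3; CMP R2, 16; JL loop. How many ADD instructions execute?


Loop trace (R2 starts at 0, target 16, step 3):
  ADD #1: R2 = 0 + 3 = 3  → 3 < 16, loop
  ADD #2: R2 = 3 + 3 = 6  → 6 < 16, loop
  ADD #3: R2 = 6 + 3 = 9  → 9 < 16, loop
  ADD #4: R2 = 9 + 3 = 12  → 12 < 16, loop
  ADD #5: R2 = 12 + 3 = 15  → 15 < 16, loop
  ADD #6: R2 = 15 + 3 = 18  → 18 >= 16, exit
Total ADD instructions: 6

6


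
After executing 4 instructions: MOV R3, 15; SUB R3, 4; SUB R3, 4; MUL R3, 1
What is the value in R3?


Register state trace:
  MOV R3, 15  → R3 = 15
  SUB R3, 4  → R3 = 15 - 4 = 11
  SUB R3, 4  → R3 = 11 - 4 = 7
  MUL R3, 1  → R3 = 7 * 1 = 7
Final: R3 = 7

7


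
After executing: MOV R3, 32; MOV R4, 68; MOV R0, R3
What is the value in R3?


Register state trace:
  MOV R3, 32  → R3 = 32
  MOV R4, 68  → R4 = 68
  MOV R0, R3  → R0 = 32
Final: R3 = 32

32


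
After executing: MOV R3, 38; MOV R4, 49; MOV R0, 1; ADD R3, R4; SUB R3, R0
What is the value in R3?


Register state trace:
  MOV R3, 38  → R3 = 38
  MOV R4, 49  → R4 = 49
  MOV R0, 1  → R0 = 1
  ADD R3, R4  → R3 = 38 + 49 = 87
  SUB R3, R0  → R3 = 87 - 1 = 86
Final: R3 = 86

86


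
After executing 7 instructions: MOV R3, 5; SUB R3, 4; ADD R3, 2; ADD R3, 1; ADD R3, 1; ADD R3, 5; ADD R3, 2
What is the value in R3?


Register state trace:
  MOV R3, 5  → R3 = 5
  SUB R3, 4  → R3 = 5 - 4 = 1
  ADD R3, 2  → R3 = 1 + 2 = 3
  ADD R3, 1  → R3 = 3 + 1 = 4
  ADD R3, 1  → R3 = 4 + 1 = 5
  ADD R3, 5  → R3 = 5 + 5 = 10
  ADD R3, 2  → R3 = 10 + 2 = 12
Final: R3 = 12

12


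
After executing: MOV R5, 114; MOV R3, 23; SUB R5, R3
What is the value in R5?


Register state trace:
  MOV R5, 114  → R5 = 114
  MOV R3, 23  → R3 = 23
  SUB R5, R3  → R5 = 114 - 23 = 91
Final: R5 = 91

91


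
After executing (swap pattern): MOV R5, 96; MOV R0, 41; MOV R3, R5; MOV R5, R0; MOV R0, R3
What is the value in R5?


Register state trace (swap pattern):
  MOV R5, 96  → R5 = 96
  MOV R0, 41  → R0 = 41
  MOV R3, R5  → R3 = 96  (save R5)
  MOV R5, R0  → R5 = 41  (R5 gets R0's value)
  MOV R0, R3  → R0 = 96  (R0 gets saved value)
Final: R5 = 41

41


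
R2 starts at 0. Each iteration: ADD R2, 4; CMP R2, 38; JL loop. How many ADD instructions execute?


Loop trace (R2 starts at 0, target 38, step 4):
  ADD #1: R2 = 0 + 4 = 4  → 4 < 38, loop
  ADD #2: R2 = 4 + 4 = 8  → 8 < 38, loop
  ADD #3: R2 = 8 + 4 = 12  → 12 < 38, loop
  ADD #4: R2 = 12 + 4 = 16  → 16 < 38, loop
  ADD #5: R2 = 16 + 4 = 20  → 20 < 38, loop
  ADD #6: R2 = 20 + 4 = 24  → 24 < 38, loop
  ADD #7: R2 = 24 + 4 = 28  → 28 < 38, loop
  ADD #8: R2 = 28 + 4 = 32  → 32 < 38, loop
  ADD #9: R2 = 32 + 4 = 36  → 36 < 38, loop
  ADD #10: R2 = 36 + 4 = 40  → 40 >= 38, exit
Total ADD instructions: 10

10


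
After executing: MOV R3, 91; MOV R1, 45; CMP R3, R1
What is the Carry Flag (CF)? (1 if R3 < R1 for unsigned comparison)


Register state trace:
  MOV R3, 91  → R3 = 91
  MOV R1, 45  → R1 = 45
  CMP R3, R1  → unsigned 91 - 45: no borrow
  91 >= 45, so CF = 0
CF = 0

0


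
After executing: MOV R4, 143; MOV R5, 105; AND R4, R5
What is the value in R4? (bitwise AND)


Register state trace:
  MOV R4, 143  → R4 = 143 (0b10001111)
  MOV R5, 105  → R5 = 105 (0b01101001)
  AND R4, R5  → R4 = 143 AND 105 = 9 (0b00001001)
Final: R4 = 9

9


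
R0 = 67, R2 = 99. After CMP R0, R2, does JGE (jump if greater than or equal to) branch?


Trace:
  R0 = 67, R2 = 99
  CMP R0, R2  → compares 67 vs 99
  JGE checks: is 67 greater than or equal to 99?
  67 < 99, so condition is false
Branch taken: No

No


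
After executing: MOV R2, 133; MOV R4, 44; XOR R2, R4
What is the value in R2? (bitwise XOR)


Register state trace:
  MOV R2, 133  → R2 = 133 (0b10000101)
  MOV R4, 44  → R4 = 44 (0b00101100)
  XOR R2, R4  → R2 = 133 XOR 44 = 169 (0b10101001)
Final: R2 = 169

169


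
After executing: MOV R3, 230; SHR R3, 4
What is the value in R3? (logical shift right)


Register state trace:
  MOV R3, 230  → R3 = 230
  SHR R3, 4  → R3 = 230 >> 4 = 230 // 2^4 = 14
Final: R3 = 14

14


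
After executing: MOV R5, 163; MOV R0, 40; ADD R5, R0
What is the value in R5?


Register state trace:
  MOV R5, 163  → R5 = 163
  MOV R0, 40  → R0 = 40
  ADD R5, R0  → R5 = 163 + 40 = 203
Final: R5 = 203

203


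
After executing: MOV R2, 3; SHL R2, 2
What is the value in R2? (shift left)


Register state trace:
  MOV R2, 3  → R2 = 3
  SHL R2, 2  → R2 = 3 << 2 = 3 * 2^2 = 12
Final: R2 = 12

12


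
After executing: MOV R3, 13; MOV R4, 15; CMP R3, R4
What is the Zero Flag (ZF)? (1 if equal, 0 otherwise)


Register state trace:
  MOV R3, 13  → R3 = 13
  MOV R4, 15  → R4 = 15
  CMP R3, R4  → computes 13 - 15 = -2
  Result is nonzero, so values are not equal
ZF = 0

0


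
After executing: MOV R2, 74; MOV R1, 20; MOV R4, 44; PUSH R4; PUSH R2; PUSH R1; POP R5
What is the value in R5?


Stack trace (top is rightmost):
  MOV R2, 74  → R2 = 74
  MOV R1, 20  → R1 = 20
  MOV R4, 44  → R4 = 44
  PUSH R4  → stack: [44]
  PUSH R2  → stack: [44, 74]
  PUSH R1  → stack: [44, 74, 20]
  POP R5  → R5 = 20, stack: [44, 74]
Final: R5 = 20

20


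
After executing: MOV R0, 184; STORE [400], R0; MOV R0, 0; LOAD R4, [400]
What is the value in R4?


Register and memory trace:
  MOV R0, 184  → R0 = 184
  STORE [400], R0  → mem[400] = 184
  MOV R0, 0  → R0 = 0
  LOAD R4, [400]  → R4 = mem[400] = 184
Final: R4 = 184

184


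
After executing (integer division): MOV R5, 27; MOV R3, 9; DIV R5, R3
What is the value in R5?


Register state trace:
  MOV R5, 27  → R5 = 27
  MOV R3, 9  → R3 = 9
  DIV R5, R3  → R5 = 27 // 9 = 3
Final: R5 = 3

3


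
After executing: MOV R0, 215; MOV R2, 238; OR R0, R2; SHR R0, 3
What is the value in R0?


Register state trace:
  MOV R0, 215  → R0 = 215 (0b11010111)
  MOV R2, 238  → R2 = 238 (0b11101110)
  OR R0, R2  → R0 = 215 OR 238 = 255 (0b11111111)
  SHR R0, 3  → R0 = 255 >> 3 = 31
Final: R0 = 31

31


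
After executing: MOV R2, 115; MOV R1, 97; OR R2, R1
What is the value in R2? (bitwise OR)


Register state trace:
  MOV R2, 115  → R2 = 115 (0b01110011)
  MOV R1, 97  → R1 = 97 (0b01100001)
  OR R2, R1   → R2 = 115 OR 97 = 115 (0b01110011)
Final: R2 = 115

115


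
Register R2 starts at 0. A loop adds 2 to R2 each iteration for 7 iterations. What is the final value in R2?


Starting value: R2 = 0
  Iter 1: R2 = 0 + 2 = 2
  Iter 2: R2 = 2 + 2 = 4
  Iter 3: R2 = 4 + 2 = 6
  Iter 4: R2 = 6 + 2 = 8
  Iter 5: R2 = 8 + 2 = 10
  Iter 6: R2 = 10 + 2 = 12
  Iter 7: R2 = 12 + 2 = 14
Final: R2 = 14

14


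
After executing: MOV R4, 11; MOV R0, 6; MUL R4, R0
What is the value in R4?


Register state trace:
  MOV R4, 11  → R4 = 11
  MOV R0, 6  → R0 = 6
  MUL R4, R0  → R4 = 11 * 6 = 66
Final: R4 = 66

66


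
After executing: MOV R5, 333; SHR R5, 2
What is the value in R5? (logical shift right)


Register state trace:
  MOV R5, 333  → R5 = 333
  SHR R5, 2  → R5 = 333 >> 2 = 333 // 2^2 = 83
Final: R5 = 83

83


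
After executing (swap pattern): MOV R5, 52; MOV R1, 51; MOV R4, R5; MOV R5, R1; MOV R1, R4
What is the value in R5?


Register state trace (swap pattern):
  MOV R5, 52  → R5 = 52
  MOV R1, 51  → R1 = 51
  MOV R4, R5  → R4 = 52  (save R5)
  MOV R5, R1  → R5 = 51  (R5 gets R1's value)
  MOV R1, R4  → R1 = 52  (R1 gets saved value)
Final: R5 = 51

51


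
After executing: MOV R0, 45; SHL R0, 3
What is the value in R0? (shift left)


Register state trace:
  MOV R0, 45  → R0 = 45
  SHL R0, 3  → R0 = 45 << 3 = 45 * 2^3 = 360
Final: R0 = 360

360


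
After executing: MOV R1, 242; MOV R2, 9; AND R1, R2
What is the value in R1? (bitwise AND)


Register state trace:
  MOV R1, 242  → R1 = 242 (0b11110010)
  MOV R2, 9  → R2 = 9 (0b00001001)
  AND R1, R2  → R1 = 242 AND 9 = 0 (0b00000000)
Final: R1 = 0

0


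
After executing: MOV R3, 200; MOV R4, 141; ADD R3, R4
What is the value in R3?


Register state trace:
  MOV R3, 200  → R3 = 200
  MOV R4, 141  → R4 = 141
  ADD R3, R4  → R3 = 200 + 141 = 341
Final: R3 = 341

341


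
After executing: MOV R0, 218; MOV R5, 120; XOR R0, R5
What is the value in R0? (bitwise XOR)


Register state trace:
  MOV R0, 218  → R0 = 218 (0b11011010)
  MOV R5, 120  → R5 = 120 (0b01111000)
  XOR R0, R5  → R0 = 218 XOR 120 = 162 (0b10100010)
Final: R0 = 162

162
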